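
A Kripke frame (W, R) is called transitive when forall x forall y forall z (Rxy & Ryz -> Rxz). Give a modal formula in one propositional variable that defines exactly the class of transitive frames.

□p → □□p

A defining formula is □p → □□p (the 4 axiom).
Suppose □p→□□p is valid. Take Rxy, Ryz and set V(p)={w : Rxw}. Then □p at x, so □□p at x, so □p at y, so p at z, i.e. Rxz.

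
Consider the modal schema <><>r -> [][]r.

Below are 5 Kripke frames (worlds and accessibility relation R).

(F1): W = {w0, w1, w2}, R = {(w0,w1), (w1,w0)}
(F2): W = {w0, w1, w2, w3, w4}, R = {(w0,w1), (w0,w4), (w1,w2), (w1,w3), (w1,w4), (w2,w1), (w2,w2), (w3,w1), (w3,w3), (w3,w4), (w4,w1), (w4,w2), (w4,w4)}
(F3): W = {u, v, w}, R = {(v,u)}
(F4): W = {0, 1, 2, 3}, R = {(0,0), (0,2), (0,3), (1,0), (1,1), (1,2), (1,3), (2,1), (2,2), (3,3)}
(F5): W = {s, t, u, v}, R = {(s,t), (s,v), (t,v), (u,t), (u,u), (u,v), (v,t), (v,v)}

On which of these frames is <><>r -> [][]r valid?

(F1), (F3)

Frame correspondent (Sahlqvist): forall x forall y forall z ((x R^2 y & x R^2 z) -> exists w (y = w & z = w)) — i.e. a generalized confluence (Geach) condition.
(F1): holds.
(F2): fails — w0R²w1, w0R²w2 but w1 ≠ w2.
(F3): holds.
(F4): fails — 0R²0, 0R²1 but 0 ≠ 1.
(F5): fails — sR²t, sR²v but t ≠ v.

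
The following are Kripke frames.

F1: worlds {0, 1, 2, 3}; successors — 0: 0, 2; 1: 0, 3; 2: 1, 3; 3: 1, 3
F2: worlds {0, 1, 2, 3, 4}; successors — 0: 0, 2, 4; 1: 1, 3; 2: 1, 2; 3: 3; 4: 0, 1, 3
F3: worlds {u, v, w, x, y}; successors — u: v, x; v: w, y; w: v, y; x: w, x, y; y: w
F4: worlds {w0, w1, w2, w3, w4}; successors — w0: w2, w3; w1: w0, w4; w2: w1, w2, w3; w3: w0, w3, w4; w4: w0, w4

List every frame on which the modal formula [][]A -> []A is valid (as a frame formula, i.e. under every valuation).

Frame correspondent (Sahlqvist): forall x forall y (Rxy -> exists z (Rxz & Rzy)) — i.e. density.
F1: condition met.
F2: condition met.
F3: fails — Ruv but no z with Ruz and Rzv.
F4: condition met.
Valid on: F1, F2, F4.

F1, F2, F4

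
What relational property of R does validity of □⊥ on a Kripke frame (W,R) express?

emptiness of R: ∀x ∀y ¬Rxy

□⊥ is valid iff no world has any successor (otherwise □⊥ fails at any world with one).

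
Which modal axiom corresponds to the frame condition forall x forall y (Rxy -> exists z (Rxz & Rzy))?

□□ψ → □ψ

A defining formula is □□ψ → □ψ (the C4 axiom).
Suppose □□ψ→□ψ is valid. Take Rxy and set V(ψ)={w : xR²w}. Then □□ψ at x, so □ψ at x, so ψ at y, i.e. ∃z(Rxz∧Rzy).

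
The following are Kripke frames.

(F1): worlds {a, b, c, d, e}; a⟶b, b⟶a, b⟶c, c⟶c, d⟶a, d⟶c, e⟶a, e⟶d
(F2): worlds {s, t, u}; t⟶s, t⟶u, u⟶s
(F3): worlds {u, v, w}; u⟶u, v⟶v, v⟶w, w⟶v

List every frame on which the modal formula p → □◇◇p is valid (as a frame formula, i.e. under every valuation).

(F3)

Frame correspondent (Sahlqvist): ∀x ∀z (xRz → ∃w (x = w ∧ zR²w)) — i.e. a generalized confluence (Geach) condition.
(F1): fails — aRb but no w with a=w and bR²w.
(F2): fails — tRs but no w with t=w and sR²w.
(F3): holds.
Valid on: (F3).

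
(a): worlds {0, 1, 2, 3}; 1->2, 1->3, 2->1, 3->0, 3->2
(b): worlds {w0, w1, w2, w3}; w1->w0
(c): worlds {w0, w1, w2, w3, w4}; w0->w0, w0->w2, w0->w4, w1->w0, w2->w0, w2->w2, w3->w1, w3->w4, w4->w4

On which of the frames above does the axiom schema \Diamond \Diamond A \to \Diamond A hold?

This is the axiom for transitivity; its first-order frame correspondent is \forall x \forall y \forall z (Rxy \wedge Ryz \to Rxz).
(a): fails — R32 and R21 but not R31.
(b): satisfies the condition.
(c): fails — Rw1w0 and Rw0w4 but not Rw1w4.
Valid on: (b).

(b)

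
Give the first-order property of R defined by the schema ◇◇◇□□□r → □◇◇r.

∀x ∀y ∀z ((xR³y ∧ xRz) → ∃w (yR³w ∧ zR²w))

This is a Sahlqvist (Geach-type) schema ◇^3□^3r → □^1◇^2r.
First-order correspondent: ∀x ∀y ∀z ((xR³y ∧ xRz) → ∃w (yR³w ∧ zR²w)).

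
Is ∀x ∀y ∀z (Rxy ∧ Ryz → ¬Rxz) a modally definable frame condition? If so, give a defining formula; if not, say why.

Modal frame validity is preserved under surjective bounded morphisms.
The 5-cycle (worlds w0,w1,w2,w3,w4 with w0→w1→w2→w3→w4→w0) is intransitive. Mapping every world to a single reflexive point • is a surjective bounded morphism; the reflexive point is not intransitive (R••∧R•• but R••).
Hence intransitivity is not modally definable.

Not modally definable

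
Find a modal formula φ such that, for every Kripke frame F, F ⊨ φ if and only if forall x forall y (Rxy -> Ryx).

r → □◇r

The condition is symmetry. The B schema r → □◇r defines it.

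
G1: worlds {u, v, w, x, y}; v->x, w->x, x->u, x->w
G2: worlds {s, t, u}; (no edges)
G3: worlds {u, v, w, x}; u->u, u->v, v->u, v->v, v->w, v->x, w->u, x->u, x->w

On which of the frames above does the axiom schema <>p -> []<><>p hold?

Frame correspondent (Sahlqvist): forall x forall y forall z ((xRy & xRz) -> exists w (y = w & z R^2 w)) — i.e. a generalized confluence (Geach) condition.
G1: fails — xRu, xRu but no t with u=t and uR²t.
G2: ✓.
G3: fails — vRw, vRw but no t with w=t and wR²t.
Valid on: G2.

G2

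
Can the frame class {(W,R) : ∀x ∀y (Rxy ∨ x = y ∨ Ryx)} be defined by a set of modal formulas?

Any modally definable frame class is closed under disjoint unions.
Take 2 disjoint single-world reflexive frames: each is trivially connected, but their disjoint union has 2 worlds with no edge between distinct components, so it is not connected.
Hence connectedness of R is not modally definable.

No — not modally definable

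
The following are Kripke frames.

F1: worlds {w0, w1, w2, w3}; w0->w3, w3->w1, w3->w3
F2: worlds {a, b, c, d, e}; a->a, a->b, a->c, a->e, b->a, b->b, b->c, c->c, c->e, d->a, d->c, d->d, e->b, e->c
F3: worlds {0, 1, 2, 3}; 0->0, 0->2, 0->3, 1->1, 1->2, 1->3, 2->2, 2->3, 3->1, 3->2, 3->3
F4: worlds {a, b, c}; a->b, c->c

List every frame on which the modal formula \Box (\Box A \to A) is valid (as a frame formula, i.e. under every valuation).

This is the axiom for shift-reflexivity; its first-order frame correspondent is \forall x \forall y (Rxy \to Ryy).
F1: fails — Rw3w1 but not Rw1w1.
F2: fails — Rae but not Ree.
F3: holds.
F4: fails — Rab but not Rbb.

F3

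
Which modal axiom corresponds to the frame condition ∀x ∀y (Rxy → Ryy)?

□(□r → r)

A defining formula is □(□r → r) (the T□ axiom).
Suppose □(□r→r) is valid. Take Rxy and set V(r)={w : Ryw}. Then at y, □r holds; since □(□r→r) at x, □r→r at y, so r at y, i.e. Ryy.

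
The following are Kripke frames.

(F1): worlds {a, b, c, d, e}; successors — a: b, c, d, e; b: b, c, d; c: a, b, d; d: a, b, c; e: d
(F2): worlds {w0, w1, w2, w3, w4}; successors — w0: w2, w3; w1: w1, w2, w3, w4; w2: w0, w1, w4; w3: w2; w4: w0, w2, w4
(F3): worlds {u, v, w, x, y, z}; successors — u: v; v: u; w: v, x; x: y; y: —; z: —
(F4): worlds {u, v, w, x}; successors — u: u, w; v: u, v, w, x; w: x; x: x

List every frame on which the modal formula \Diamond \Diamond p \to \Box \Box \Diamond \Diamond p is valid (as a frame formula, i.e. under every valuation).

Frame correspondent (Sahlqvist): \forall x \forall y \forall z ((x R^2 y \wedge x R^2 z) \to \exists w (y = w \wedge z R^2 w)) — i.e. a generalized confluence (Geach) condition.
(F1): fails — cR²d, cR²e but no w with d=w and eR²w.
(F2): fails — w1R²w2, w1R²w3 but no w with w2=w and w3R²w.
(F3): fails — wR²u, wR²y but no t with u=t and yR²t.
(F4): fails — uR²u, uR²w but no t with u=t and wR²t.

none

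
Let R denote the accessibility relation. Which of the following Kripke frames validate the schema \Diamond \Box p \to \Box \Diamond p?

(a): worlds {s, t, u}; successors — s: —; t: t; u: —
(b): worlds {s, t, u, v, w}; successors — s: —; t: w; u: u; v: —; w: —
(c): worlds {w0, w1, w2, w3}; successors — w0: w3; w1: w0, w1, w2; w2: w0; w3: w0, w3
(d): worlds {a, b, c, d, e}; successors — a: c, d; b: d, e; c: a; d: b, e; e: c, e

(a)

The schema corresponds to convergence: \forall x \forall y \forall z (Rxy \wedge Rxz \to \exists w (Ryw \wedge Rzw)).
(a): ✓.
(b): fails — Rtw and Rtw but w and w have no common successor.
(c): fails — Rw1w2 and Rw1w0 but w2 and w0 have no common successor.
(d): fails — Rac and Rad but c and d have no common successor.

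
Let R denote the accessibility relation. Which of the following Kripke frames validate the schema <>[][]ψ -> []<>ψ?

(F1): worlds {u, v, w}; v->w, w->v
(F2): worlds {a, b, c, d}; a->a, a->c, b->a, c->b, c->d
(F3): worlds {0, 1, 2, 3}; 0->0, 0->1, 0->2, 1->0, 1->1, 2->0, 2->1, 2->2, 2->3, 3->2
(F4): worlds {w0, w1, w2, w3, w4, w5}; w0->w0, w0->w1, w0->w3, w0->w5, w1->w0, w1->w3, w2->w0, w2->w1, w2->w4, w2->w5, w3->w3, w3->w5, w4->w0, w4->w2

This is the axiom for a generalized confluence (Geach) condition; its first-order frame correspondent is forall x forall y forall z ((xRy & xRz) -> exists w (y R^2 w & zRw)).
(F1): fails — vRw, vRw but no t with wR²t and wRt.
(F2): fails — aRc, aRc but no w with cR²w and cRw.
(F3): holds.
(F4): fails — w0Rw0, w0Rw5 but no w with w0R²w and w5Rw.

(F3)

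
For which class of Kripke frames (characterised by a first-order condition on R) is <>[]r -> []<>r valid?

This schema is the .2 axiom.
Its frame correspondent is convergence — forall x forall y forall z (Rxy & Rxz -> exists w (Ryw & Rzw)).

Convergence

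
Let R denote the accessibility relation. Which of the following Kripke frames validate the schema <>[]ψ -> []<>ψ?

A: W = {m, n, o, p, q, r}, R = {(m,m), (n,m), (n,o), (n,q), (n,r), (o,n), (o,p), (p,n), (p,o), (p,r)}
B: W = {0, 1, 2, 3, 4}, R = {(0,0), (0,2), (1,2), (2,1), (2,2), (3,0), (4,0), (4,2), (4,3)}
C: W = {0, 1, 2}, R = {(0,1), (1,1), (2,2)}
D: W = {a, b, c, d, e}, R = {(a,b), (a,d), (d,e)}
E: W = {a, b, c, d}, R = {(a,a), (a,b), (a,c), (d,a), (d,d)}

C

The schema corresponds to convergence: forall x forall y forall z (Rxy & Rxz -> exists w (Ryw & Rzw)).
A: fails — Rnr and Rnr but r and r have no common successor.
B: fails — R43 and R42 but 3 and 2 have no common successor.
C: condition met.
D: fails — Rad and Rab but d and b have no common successor.
E: fails — Rab and Rab but b and b have no common successor.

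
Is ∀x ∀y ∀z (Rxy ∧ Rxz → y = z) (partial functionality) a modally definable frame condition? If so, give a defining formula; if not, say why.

Yes — defined by ◇q → □q

Yes: it is partial functionality, defined by the CD schema ◇q → □q.
Suppose ◇q→□q is valid. Take Rxy, Rxz and set V(q)={y}. Then ◇q at x, so □q at x, so q at z, i.e. z=y.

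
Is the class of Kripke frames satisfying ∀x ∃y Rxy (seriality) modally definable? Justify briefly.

Yes, by □p → ◇p

This is a Sahlqvist condition; the D axiom □p → ◇p defines it.
Suppose □p→◇p is valid. At any x set V(p)=W. Then □p at x, so ◇p at x, so x has a successor.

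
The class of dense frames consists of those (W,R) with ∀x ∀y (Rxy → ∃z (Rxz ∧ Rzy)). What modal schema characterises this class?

The condition is density. The C4 schema □□q → □q defines it.
Suppose □□q→□q is valid. Take Rxy and set V(q)={w : xR²w}. Then □□q at x, so □q at x, so q at y, i.e. ∃z(Rxz∧Rzy).

□□q → □q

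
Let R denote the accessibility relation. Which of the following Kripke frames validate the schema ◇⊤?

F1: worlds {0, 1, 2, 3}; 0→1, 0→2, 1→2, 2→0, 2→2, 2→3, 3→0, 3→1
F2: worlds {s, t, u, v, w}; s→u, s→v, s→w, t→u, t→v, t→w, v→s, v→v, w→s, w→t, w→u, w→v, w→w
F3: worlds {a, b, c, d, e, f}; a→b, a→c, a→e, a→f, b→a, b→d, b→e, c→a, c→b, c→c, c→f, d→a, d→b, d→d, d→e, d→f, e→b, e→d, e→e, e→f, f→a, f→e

This is the axiom for seriality; its first-order frame correspondent is ∀x ∃y Rxy.
F1: condition met.
F2: fails — world u has no successor.
F3: condition met.

F1, F3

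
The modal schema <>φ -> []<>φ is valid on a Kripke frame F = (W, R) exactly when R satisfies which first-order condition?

This schema is the 5 axiom.
It corresponds to the Euclidean property: forall x forall y forall z (Rxy & Rxz -> Ryz).

the Euclidean property: forall x forall y forall z (Rxy & Rxz -> Ryz)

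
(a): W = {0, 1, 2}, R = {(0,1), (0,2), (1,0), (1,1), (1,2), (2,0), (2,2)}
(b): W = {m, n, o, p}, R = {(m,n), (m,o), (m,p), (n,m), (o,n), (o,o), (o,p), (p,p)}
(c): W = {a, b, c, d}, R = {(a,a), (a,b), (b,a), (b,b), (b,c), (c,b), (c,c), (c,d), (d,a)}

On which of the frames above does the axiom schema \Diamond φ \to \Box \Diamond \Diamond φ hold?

The schema corresponds to a generalized confluence (Geach) condition: \forall x \forall y \forall z ((xRy \wedge xRz) \to \exists w (y = w \wedge z R^2 w)).
(a): ✓.
(b): fails — mRn, mRp but no w with n=w and pR²w.
(c): fails — cRc, cRd but no w with c=w and dR²w.
Valid on: (a).

(a)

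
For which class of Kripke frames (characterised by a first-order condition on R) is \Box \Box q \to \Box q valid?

This schema is the C4 axiom.
Its frame correspondent is density — \forall x \forall y (Rxy \to \exists z (Rxz \wedge Rzy)).

density: \forall x \forall y (Rxy \to \exists z (Rxz \wedge Rzy))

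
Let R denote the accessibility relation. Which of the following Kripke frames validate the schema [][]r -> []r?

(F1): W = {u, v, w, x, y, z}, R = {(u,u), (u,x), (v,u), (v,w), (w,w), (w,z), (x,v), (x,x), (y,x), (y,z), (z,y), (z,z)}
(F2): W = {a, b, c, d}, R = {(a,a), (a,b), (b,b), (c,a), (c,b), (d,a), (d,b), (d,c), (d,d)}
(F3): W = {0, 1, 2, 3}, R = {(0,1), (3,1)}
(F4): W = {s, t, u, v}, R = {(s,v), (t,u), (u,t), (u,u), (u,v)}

(F1), (F2)

Frame correspondent (Sahlqvist): forall x forall y (Rxy -> exists z (Rxz & Rzy)) — i.e. density.
(F1): satisfies the condition.
(F2): satisfies the condition.
(F3): fails — R01 but no z with R0z and Rz1.
(F4): fails — Rsv but no z with Rsz and Rzv.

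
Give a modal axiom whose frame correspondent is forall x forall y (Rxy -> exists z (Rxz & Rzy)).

□□r → □r

The condition is density. The C4 schema □□r → □r defines it.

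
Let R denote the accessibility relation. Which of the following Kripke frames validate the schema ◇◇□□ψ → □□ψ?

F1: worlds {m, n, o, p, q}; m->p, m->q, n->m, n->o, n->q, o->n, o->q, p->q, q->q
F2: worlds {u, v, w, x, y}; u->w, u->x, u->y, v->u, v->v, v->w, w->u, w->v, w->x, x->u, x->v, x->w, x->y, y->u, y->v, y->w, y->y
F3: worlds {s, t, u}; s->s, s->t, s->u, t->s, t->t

F2

This is the axiom for a generalized confluence (Geach) condition; its first-order frame correspondent is ∀x ∀y ∀z ((xR²y ∧ xR²z) → ∃w (yR²w ∧ z = w)).
F1: fails — nR²p, nR²n but no w with pR²w and n=w.
F2: condition met.
F3: fails — sR²u, sR²s but no w with uR²w and s=w.
Valid on: F2.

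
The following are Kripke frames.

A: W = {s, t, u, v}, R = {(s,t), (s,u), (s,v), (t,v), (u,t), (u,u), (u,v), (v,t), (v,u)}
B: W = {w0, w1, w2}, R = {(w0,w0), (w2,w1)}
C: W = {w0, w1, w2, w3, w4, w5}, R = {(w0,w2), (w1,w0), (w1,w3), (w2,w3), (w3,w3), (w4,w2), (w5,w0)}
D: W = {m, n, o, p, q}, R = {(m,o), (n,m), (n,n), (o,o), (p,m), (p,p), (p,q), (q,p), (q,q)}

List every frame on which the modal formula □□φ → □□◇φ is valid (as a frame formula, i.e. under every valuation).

Frame correspondent (Sahlqvist): ∀x ∀z (xR²z → ∃w (xR²w ∧ zRw)) — i.e. a generalized confluence (Geach) condition.
A: fails — tR²t but no w with tR²w and tRw.
B: ✓.
C: fails — w5R²w2 but no w with w5R²w and w2Rw.
D: fails — qR²m but no w with qR²w and mRw.
Valid on: B.

B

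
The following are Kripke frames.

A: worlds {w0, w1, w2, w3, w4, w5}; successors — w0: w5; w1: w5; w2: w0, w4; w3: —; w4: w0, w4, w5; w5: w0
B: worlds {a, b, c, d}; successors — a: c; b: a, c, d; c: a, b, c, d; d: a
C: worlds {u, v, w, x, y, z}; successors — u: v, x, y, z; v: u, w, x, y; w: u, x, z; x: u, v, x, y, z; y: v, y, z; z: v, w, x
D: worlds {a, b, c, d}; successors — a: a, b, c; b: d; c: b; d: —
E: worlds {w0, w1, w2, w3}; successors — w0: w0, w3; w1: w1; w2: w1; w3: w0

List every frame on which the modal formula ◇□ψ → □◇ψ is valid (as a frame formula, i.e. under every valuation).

C, E

The schema corresponds to convergence: ∀x ∀y ∀z (Rxy ∧ Rxz → ∃w (Ryw ∧ Rzw)).
A: fails — Rw4w5 and Rw4w0 but w5 and w0 have no common successor.
B: fails — Rba and Rbd but a and d have no common successor.
C: holds.
D: fails — Rab and Raa but b and a have no common successor.
E: holds.
Valid on: C, E.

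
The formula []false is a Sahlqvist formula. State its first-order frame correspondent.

□⊥ is valid iff no world has any successor (otherwise □⊥ fails at any world with one).

emptiness of R: forall x forall y ~Rxy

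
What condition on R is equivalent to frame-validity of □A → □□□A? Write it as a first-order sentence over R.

∀x ∀z (xR³z → ∃w (xRw ∧ z = w))

This is a Sahlqvist (Geach-type) schema ◇^0□^1A → □^3◇^0A.
First-order correspondent: ∀x ∀z (xR³z → ∃w (xRw ∧ z = w)).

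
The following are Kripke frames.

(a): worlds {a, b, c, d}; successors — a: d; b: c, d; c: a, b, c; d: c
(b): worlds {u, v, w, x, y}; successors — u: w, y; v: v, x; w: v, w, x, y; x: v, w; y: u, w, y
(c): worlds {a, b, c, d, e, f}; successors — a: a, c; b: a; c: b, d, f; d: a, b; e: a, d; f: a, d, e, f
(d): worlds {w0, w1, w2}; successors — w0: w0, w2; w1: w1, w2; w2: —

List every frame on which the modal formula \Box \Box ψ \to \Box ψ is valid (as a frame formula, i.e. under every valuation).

(b), (d)

Frame correspondent (Sahlqvist): \forall x \forall y (Rxy \to \exists z (Rxz \wedge Rzy)) — i.e. density.
(a): fails — Rad but no z with Raz and Rzd.
(b): ✓.
(c): fails — Red but no z with Rez and Rzd.
(d): ✓.
Valid on: (b), (d).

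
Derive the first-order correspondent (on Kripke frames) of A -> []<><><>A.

forall x forall z (xRz -> exists w (x = w & z R^3 w))

This is a Sahlqvist (Geach-type) schema ◇^0□^0A → □^1◇^3A.
First-order correspondent: forall x forall z (xRz -> exists w (x = w & z R^3 w)).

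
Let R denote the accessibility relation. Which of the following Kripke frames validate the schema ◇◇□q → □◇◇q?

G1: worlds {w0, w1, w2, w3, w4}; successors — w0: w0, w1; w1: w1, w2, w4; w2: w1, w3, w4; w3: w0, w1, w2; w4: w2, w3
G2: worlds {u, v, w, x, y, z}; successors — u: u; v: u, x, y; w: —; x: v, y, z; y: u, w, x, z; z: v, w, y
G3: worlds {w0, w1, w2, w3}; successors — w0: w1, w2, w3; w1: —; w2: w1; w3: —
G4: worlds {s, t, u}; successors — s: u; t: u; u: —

Frame correspondent (Sahlqvist): ∀x ∀y ∀z ((xR²y ∧ xRz) → ∃w (yRw ∧ zR²w)) — i.e. a generalized confluence (Geach) condition.
G1: condition met.
G2: fails — vR²w, vRu but no t with wRt and uR²t.
G3: fails — w0R²w1, w0Rw1 but no w with w1Rw and w1R²w.
G4: condition met.
Valid on: G1, G4.

G1, G4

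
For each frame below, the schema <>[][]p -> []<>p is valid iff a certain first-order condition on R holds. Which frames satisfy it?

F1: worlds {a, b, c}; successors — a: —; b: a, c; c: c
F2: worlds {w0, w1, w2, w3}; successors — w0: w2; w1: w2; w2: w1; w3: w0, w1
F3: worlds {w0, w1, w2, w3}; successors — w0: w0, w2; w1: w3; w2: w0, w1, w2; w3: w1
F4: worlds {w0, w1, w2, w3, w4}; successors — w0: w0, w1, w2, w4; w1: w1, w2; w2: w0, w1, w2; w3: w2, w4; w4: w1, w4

Frame correspondent (Sahlqvist): forall x forall y forall z ((xRy & xRz) -> exists w (y R^2 w & zRw)) — i.e. a generalized confluence (Geach) condition.
F1: fails — bRa, bRa but no w with aR²w and aRw.
F2: fails — w0Rw2, w0Rw2 but no w with w2R²w and w2Rw.
F3: fails — w1Rw3, w1Rw3 but no w with w3R²w and w3Rw.
F4: condition met.
Valid on: F4.

F4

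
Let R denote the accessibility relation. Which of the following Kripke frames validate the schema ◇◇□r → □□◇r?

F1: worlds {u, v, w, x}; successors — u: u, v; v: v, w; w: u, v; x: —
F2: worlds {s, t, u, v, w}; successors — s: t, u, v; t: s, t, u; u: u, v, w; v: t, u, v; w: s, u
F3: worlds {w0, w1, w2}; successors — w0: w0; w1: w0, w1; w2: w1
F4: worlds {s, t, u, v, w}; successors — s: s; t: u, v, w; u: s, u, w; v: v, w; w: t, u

F1, F2, F3

This is the axiom for a generalized confluence (Geach) condition; its first-order frame correspondent is ∀x ∀y ∀z ((xR²y ∧ xR²z) → ∃w (yRw ∧ zRw)).
F1: satisfies the condition.
F2: satisfies the condition.
F3: satisfies the condition.
F4: fails — tR²s, tR²t but no w* with sRw* and tRw*.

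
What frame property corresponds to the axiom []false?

emptiness of R

This schema is the Ver axiom.
Its frame correspondent is emptiness of R — forall x forall y ~Rxy.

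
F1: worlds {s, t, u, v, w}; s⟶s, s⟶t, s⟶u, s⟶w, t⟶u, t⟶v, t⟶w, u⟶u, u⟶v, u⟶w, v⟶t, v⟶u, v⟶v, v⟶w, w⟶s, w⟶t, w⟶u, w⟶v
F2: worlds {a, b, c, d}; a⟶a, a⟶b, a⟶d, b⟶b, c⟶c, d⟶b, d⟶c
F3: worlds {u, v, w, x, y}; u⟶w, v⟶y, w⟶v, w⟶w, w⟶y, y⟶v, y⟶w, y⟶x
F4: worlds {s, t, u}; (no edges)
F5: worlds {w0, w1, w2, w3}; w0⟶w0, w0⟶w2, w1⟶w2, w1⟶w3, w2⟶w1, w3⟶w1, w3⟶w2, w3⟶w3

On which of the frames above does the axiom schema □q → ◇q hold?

This is the axiom for seriality; its first-order frame correspondent is ∀x ∃y Rxy.
F1: holds.
F2: holds.
F3: fails — world x has no successor.
F4: fails — world s has no successor.
F5: holds.

F1, F2, F5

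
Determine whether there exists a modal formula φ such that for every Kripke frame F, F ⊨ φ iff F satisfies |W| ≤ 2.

No

If a class were modally definable it would be closed under disjoint unions (Goldblatt–Thomason).
Any modal formula valid on each of 3 disjoint one-world frames is valid on their disjoint union (validity is preserved under disjoint unions). Each one-world frame has |W|=1≤2, but the union has |W|=3.
Hence having at most 2 worlds is not modally definable.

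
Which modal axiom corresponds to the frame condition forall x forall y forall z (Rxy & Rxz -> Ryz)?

◇p → □◇p

A defining formula is ◇p → □◇p (the 5 axiom).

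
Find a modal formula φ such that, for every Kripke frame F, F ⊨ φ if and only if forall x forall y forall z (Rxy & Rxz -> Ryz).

◇r → □◇r

The condition is the Euclidean property. The 5 schema ◇r → □◇r defines it.
Suppose ◇r→□◇r is valid. Take Rxy, Rxz and set V(r)={y}. Then ◇r at x, so □◇r at x, so ◇r at z, so some w with Rzw has r; w=y, i.e. Rzy. By symmetry of the argument, Ryz.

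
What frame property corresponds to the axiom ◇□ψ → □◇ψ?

Suppose ◇□ψ→□◇ψ is valid. Take Rxy, Rxz and set V(ψ)={w : Ryw}. Then □ψ at y so ◇□ψ at x, so □◇ψ at x, so ◇ψ at z, giving w with Rzw and Ryw.

convergence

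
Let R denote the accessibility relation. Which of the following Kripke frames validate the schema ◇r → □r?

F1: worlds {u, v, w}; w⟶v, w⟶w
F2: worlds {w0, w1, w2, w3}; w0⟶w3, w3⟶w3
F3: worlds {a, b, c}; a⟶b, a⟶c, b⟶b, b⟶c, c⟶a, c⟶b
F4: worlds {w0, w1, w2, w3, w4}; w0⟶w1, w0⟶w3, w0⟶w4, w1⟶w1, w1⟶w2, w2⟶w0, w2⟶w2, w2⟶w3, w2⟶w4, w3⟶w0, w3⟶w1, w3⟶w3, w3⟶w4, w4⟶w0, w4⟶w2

F2

Frame correspondent (Sahlqvist): ∀x ∀y ∀z (Rxy ∧ Rxz → y = z) — i.e. partial functionality.
F1: fails — w sees both v and w.
F2: holds.
F3: fails — a sees both b and c.
F4: fails — w0 sees both w1 and w3.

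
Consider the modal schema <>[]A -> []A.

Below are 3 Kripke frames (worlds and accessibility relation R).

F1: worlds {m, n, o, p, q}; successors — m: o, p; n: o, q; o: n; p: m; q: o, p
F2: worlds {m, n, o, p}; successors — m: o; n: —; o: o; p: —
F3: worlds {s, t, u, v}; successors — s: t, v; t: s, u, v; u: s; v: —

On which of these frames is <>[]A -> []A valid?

F2

Frame correspondent (Sahlqvist): forall x forall y forall z (Rxy & Rxz -> Ryz) — i.e. the Euclidean property.
F1: fails — Rmo and Rmo but not Roo.
F2: holds.
F3: fails — Rsv and Rsv but not Rvv.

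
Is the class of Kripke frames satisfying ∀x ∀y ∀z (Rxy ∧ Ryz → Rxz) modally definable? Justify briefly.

Yes: it is transitivity, defined by the 4 schema □q → □□q.

Yes, by □q → □□q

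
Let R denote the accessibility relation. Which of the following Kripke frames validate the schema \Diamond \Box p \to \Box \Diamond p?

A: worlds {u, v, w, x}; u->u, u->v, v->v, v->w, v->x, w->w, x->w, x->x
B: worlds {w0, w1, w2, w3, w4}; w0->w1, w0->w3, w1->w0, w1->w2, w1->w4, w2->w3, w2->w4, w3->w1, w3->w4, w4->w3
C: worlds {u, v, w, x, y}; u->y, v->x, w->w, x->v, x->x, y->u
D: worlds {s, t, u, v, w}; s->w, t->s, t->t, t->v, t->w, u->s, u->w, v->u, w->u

The schema corresponds to convergence: \forall x \forall y \forall z (Rxy \wedge Rxz \to \exists w (Ryw \wedge Rzw)).
A: condition met.
B: fails — Rw2w4 and Rw2w3 but w4 and w3 have no common successor.
C: condition met.
D: fails — Rtv and Rts but v and s have no common successor.

A, C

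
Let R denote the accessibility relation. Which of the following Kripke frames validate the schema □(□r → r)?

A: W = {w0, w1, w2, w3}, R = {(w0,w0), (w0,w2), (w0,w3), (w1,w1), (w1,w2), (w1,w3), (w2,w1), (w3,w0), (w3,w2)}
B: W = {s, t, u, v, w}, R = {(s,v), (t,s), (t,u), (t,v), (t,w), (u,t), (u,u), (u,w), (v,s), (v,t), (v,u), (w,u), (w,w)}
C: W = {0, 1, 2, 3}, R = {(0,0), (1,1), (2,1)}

Frame correspondent (Sahlqvist): ∀x ∀y (Rxy → Ryy) — i.e. shift-reflexivity.
A: fails — Rw1w2 but not Rw2w2.
B: fails — Rtv but not Rvv.
C: condition met.
Valid on: C.

C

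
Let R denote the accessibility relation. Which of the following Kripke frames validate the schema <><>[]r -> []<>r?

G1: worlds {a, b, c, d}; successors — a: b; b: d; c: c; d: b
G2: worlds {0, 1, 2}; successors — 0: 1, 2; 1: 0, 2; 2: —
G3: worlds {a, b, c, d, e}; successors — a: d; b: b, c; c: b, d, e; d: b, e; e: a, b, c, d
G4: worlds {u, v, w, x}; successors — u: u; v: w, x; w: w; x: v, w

G4

Frame correspondent (Sahlqvist): forall x forall y forall z ((x R^2 y & xRz) -> exists w (yRw & zRw)) — i.e. a generalized confluence (Geach) condition.
G1: fails — aR²d, aRb but no w with dRw and bRw.
G2: fails — 0R²0, 0R2 but no w with 0Rw and 2Rw.
G3: fails — cR²a, cRb but no w with aRw and bRw.
G4: holds.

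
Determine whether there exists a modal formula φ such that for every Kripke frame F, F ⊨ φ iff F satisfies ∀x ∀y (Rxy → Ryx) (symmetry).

Yes, by p → □◇p

Yes: it is symmetry, defined by the B schema p → □◇p.
Suppose p→□◇p is valid. Take Rxy and set V(p)={x}. Then p at x, so □◇p at x, so ◇p at y, so some z with Ryz has p; z=x, i.e. Ryx.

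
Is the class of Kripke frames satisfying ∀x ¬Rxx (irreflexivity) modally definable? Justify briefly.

Any modally definable frame class is closed under surjective bounded morphisms.
The 4-cycle (worlds w0,w1,w2,w3 with w0→w1→w2→w3→w0) is irreflexive, and the map sending every world to a single reflexive point • is a surjective bounded morphism (forth: every edge maps to (•,•); back: every world has a successor). So any modal formula valid on the 4-cycle is also valid on the reflexive point, which is not irreflexive.
Hence irreflexivity is not modally definable.

No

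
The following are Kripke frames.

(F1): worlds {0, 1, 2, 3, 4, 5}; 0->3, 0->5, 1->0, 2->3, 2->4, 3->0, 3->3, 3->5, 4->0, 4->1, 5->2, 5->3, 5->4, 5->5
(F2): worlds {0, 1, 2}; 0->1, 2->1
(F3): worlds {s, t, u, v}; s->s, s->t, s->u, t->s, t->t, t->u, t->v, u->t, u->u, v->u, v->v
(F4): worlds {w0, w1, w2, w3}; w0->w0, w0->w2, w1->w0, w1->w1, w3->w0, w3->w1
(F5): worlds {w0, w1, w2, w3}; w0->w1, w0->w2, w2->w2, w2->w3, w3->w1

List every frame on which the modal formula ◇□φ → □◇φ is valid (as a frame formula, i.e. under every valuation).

This is the axiom for convergence; its first-order frame correspondent is ∀x ∀y ∀z (Rxy ∧ Rxz → ∃w (Ryw ∧ Rzw)).
(F1): fails — R40 and R41 but 0 and 1 have no common successor.
(F2): fails — R01 and R01 but 1 and 1 have no common successor.
(F3): condition met.
(F4): fails — Rw0w2 and Rw0w2 but w2 and w2 have no common successor.
(F5): fails — Rw0w1 and Rw0w1 but w1 and w1 have no common successor.

(F3)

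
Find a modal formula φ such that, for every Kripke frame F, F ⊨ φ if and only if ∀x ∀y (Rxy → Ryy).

This is shift-reflexivity; the standard corresponding axiom is T□: □(□q → q).
Suppose □(□q→q) is valid. Take Rxy and set V(q)={w : Ryw}. Then at y, □q holds; since □(□q→q) at x, □q→q at y, so q at y, i.e. Ryy.

□(□q → q)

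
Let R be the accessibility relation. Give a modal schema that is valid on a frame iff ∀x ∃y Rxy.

The condition is seriality. The D schema □r → ◇r defines it.
Suppose □r→◇r is valid. At any x set V(r)=W. Then □r at x, so ◇r at x, so x has a successor.

□r → ◇r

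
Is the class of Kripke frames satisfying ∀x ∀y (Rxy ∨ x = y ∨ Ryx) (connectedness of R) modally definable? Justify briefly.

Any modally definable frame class is closed under disjoint unions.
Take 2 disjoint single-world reflexive frames: each is trivially connected, but their disjoint union has 2 worlds with no edge between distinct components, so it is not connected.
So no modal formula (or set of formulas) defines exactly the connected frames.

Not modally definable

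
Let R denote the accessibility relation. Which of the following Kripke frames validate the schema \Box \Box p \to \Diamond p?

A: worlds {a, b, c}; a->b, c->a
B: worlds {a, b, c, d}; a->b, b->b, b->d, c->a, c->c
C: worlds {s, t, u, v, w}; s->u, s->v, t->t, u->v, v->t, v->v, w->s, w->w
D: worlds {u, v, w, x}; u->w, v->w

The schema corresponds to a generalized confluence (Geach) condition: \forall x \exists w (x R^2 w \wedge xRw).
A: fails — at a but no w with aR²w and aRw.
B: fails — at d but no w with dR²w and dRw.
C: satisfies the condition.
D: fails — at u but no t with uR²t and uRt.
Valid on: C.

C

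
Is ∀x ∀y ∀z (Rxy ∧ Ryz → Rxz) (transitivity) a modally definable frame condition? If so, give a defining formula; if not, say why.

Definable; □p → □□p defines it

Yes: it is transitivity, defined by the 4 schema □p → □□p.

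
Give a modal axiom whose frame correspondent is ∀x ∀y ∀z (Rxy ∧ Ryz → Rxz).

This is transitivity; the standard corresponding axiom is 4: □q → □□q.
Suppose □q→□□q is valid. Take Rxy, Ryz and set V(q)={w : Rxw}. Then □q at x, so □□q at x, so □q at y, so q at z, i.e. Rxz.

□q → □□q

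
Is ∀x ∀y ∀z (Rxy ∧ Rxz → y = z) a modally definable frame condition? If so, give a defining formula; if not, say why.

Definable; ◇r → □r defines it

Yes: it is partial functionality, defined by the CD schema ◇r → □r.
Suppose ◇r→□r is valid. Take Rxy, Rxz and set V(r)={y}. Then ◇r at x, so □r at x, so r at z, i.e. z=y.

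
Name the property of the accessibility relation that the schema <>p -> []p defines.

partial functionality

Suppose ◇p→□p is valid. Take Rxy, Rxz and set V(p)={y}. Then ◇p at x, so □p at x, so p at z, i.e. z=y.
Conversely, any frame satisfying forall x forall y forall z (Rxy & Rxz -> y = z) validates the schema.
Frame condition: forall x forall y forall z (Rxy & Rxz -> y = z).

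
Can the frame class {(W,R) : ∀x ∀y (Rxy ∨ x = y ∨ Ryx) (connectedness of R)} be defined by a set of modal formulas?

If a class were modally definable it would be closed under disjoint unions (Goldblatt–Thomason).
Take 2 disjoint single-world reflexive frames: each is trivially connected, but their disjoint union has 2 worlds with no edge between distinct components, so it is not connected.
So the class is not modally definable.

Not definable by any modal formula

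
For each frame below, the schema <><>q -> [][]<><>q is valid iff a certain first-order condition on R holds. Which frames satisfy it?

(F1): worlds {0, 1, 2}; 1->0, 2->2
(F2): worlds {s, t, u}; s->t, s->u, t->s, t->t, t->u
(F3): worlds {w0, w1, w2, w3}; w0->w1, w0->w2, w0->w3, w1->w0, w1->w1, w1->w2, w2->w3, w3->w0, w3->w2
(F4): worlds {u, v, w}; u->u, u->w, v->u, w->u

(F1), (F4)

Frame correspondent (Sahlqvist): forall x forall y forall z ((x R^2 y & x R^2 z) -> exists w (y = w & z R^2 w)) — i.e. a generalized confluence (Geach) condition.
(F1): condition met.
(F2): fails — sR²s, sR²u but no w with s=w and uR²w.
(F3): fails — w0R²w0, w0R²w3 but no w with w0=w and w3R²w.
(F4): condition met.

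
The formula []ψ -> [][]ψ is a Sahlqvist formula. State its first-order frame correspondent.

transitivity

Suppose □ψ→□□ψ is valid. Take Rxy, Ryz and set V(ψ)={w : Rxw}. Then □ψ at x, so □□ψ at x, so □ψ at y, so ψ at z, i.e. Rxz.
Conversely, any frame satisfying forall x forall y forall z (Rxy & Ryz -> Rxz) validates the schema.
Frame condition: forall x forall y forall z (Rxy & Ryz -> Rxz).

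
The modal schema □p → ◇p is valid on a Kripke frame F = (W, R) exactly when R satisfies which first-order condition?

Suppose □p→◇p is valid. At any x set V(p)=W. Then □p at x, so ◇p at x, so x has a successor.

seriality: ∀x ∃y Rxy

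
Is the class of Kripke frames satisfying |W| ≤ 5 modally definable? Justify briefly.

Any modally definable frame class is closed under disjoint unions.
Any modal formula valid on each of 6 disjoint one-world frames is valid on their disjoint union (validity is preserved under disjoint unions). Each one-world frame has |W|=1≤5, but the union has |W|=6.
So no modal formula (or set of formulas) defines exactly the |W|≤5 frames.

Not definable by any modal formula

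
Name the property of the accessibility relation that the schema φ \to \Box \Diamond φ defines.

Suppose φ→□◇φ is valid. Take Rxy and set V(φ)={x}. Then φ at x, so □◇φ at x, so ◇φ at y, so some z with Ryz has φ; z=x, i.e. Ryx.

symmetry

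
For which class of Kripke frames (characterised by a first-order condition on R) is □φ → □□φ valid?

This schema is the 4 axiom.
Its frame correspondent is transitivity — ∀x ∀y ∀z (Rxy ∧ Ryz → Rxz).

Transitivity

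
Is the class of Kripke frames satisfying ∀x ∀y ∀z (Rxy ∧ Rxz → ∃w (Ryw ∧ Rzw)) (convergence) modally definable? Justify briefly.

Yes, by ◇□p → □◇p

Yes: it is convergence, defined by the .2 schema ◇□p → □◇p.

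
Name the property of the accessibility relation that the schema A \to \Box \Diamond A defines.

symmetry: \forall x \forall y (Rxy \to Ryx)

Suppose A→□◇A is valid. Take Rxy and set V(A)={x}. Then A at x, so □◇A at x, so ◇A at y, so some z with Ryz has A; z=x, i.e. Ryx.
Conversely, any frame satisfying \forall x \forall y (Rxy \to Ryx) validates the schema.
So the correspondent is symmetry.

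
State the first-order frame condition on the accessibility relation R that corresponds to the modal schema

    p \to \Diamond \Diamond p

This is a Sahlqvist (Geach-type) schema ◇^0□^0p → □^0◇^2p.
Minimal-valuation argument: fix x; take any y with xR^0y and any z with xR^0z. Set V(p) to the set of worlds R-reachable from y in exactly 0 steps. Then □^0p holds at y, so the antecedent holds at x; validity forces ◇^2p at z, giving a w with zR^2w and yR^0w.
First-order correspondent: \forall x \exists w (x = w \wedge x R^2 w).

\forall x \exists w (x = w \wedge x R^2 w)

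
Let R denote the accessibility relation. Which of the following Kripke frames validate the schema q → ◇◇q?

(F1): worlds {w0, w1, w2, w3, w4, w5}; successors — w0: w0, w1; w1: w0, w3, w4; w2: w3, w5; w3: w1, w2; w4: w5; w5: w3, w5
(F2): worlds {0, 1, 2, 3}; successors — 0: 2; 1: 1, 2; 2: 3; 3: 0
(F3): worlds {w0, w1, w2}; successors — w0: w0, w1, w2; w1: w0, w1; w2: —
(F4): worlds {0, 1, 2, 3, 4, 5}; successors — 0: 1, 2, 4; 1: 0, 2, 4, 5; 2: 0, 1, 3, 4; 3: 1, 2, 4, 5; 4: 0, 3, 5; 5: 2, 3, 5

(F4)

This is the axiom for a generalized confluence (Geach) condition; its first-order frame correspondent is ∀x ∃w (x = w ∧ xR²w).
(F1): fails — at w4 but no w with w4=w and w4R²w.
(F2): fails — at 0 but no w with 0=w and 0R²w.
(F3): fails — at w2 but no w with w2=w and w2R²w.
(F4): ✓.
Valid on: (F4).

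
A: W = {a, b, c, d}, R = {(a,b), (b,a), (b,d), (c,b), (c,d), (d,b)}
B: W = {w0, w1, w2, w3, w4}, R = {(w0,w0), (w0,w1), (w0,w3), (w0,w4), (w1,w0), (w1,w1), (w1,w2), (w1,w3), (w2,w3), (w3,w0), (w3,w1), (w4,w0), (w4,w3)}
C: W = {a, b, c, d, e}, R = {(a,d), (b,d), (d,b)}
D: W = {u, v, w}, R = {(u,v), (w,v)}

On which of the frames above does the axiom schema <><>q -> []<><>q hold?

The schema corresponds to a generalized confluence (Geach) condition: forall x forall y forall z ((x R^2 y & xRz) -> exists w (y = w & z R^2 w)).
A: fails — aR²a, aRb but no w with a=w and bR²w.
B: fails — w0R²w2, w0Rw4 but no w with w2=w and w4R²w.
C: fails — aR²b, aRd but no w with b=w and dR²w.
D: condition met.
Valid on: D.

D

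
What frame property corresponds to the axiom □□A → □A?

This schema is the C4 axiom.
It corresponds to density: ∀x ∀y (Rxy → ∃z (Rxz ∧ Rzy)).

Density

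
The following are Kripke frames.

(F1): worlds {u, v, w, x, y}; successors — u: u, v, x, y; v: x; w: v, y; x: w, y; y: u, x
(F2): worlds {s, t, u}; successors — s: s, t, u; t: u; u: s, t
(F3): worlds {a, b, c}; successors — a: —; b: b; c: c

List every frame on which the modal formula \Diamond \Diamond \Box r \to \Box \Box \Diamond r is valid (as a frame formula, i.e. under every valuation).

The schema corresponds to a generalized confluence (Geach) condition: \forall x \forall y \forall z ((x R^2 y \wedge x R^2 z) \to \exists w (yRw \wedge zRw)).
(F1): fails — uR²v, uR²w but no t with vRt and wRt.
(F2): fails — sR²t, sR²u but no w with tRw and uRw.
(F3): satisfies the condition.
Valid on: (F3).

(F3)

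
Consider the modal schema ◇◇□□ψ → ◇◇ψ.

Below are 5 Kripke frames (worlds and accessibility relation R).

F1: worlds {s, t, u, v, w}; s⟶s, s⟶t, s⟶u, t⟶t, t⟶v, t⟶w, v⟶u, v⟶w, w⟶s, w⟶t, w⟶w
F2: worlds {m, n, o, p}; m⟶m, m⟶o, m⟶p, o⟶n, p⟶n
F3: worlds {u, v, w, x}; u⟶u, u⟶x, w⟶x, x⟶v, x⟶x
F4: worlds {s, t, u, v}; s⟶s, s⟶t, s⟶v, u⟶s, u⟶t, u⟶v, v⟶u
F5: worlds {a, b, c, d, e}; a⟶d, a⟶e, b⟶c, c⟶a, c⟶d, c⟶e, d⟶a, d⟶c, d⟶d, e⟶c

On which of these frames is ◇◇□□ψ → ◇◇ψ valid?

F5

Frame correspondent (Sahlqvist): ∀x ∀y (xR²y → ∃w (yR²w ∧ xR²w)) — i.e. a generalized confluence (Geach) condition.
F1: fails — sR²u but no w* with uR²w* and sR²w*.
F2: fails — mR²n but no w with nR²w and mR²w.
F3: fails — uR²v but no t with vR²t and uR²t.
F4: fails — sR²t but no w with tR²w and sR²w.
F5: ✓.
Valid on: F5.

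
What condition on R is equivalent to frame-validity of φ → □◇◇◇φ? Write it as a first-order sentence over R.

∀x ∀z (xRz → ∃w (x = w ∧ zR³w))

This is a Sahlqvist (Geach-type) schema ◇^0□^0φ → □^1◇^3φ.
First-order correspondent: ∀x ∀z (xRz → ∃w (x = w ∧ zR³w)).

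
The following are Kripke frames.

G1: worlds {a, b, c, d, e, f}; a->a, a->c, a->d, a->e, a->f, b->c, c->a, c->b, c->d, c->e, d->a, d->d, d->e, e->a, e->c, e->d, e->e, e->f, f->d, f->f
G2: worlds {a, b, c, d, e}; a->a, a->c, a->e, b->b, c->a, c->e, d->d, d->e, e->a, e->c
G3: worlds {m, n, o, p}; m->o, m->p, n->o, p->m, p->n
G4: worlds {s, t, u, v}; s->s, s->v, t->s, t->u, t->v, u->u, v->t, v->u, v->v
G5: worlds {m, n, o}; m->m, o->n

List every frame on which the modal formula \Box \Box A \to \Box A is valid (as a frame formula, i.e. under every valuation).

Frame correspondent (Sahlqvist): \forall x \forall y (Rxy \to \exists z (Rxz \wedge Rzy)) — i.e. density.
G1: fails — Rcb but no z with Rcz and Rzb.
G2: ✓.
G3: fails — Rpm but no z with Rpz and Rzm.
G4: ✓.
G5: fails — Ron but no z with Roz and Rzn.

G2, G4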